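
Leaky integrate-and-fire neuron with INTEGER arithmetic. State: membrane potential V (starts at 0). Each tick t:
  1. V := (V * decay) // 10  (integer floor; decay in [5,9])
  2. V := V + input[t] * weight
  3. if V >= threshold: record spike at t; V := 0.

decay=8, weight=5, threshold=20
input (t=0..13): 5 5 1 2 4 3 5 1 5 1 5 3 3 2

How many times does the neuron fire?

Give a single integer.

t=0: input=5 -> V=0 FIRE
t=1: input=5 -> V=0 FIRE
t=2: input=1 -> V=5
t=3: input=2 -> V=14
t=4: input=4 -> V=0 FIRE
t=5: input=3 -> V=15
t=6: input=5 -> V=0 FIRE
t=7: input=1 -> V=5
t=8: input=5 -> V=0 FIRE
t=9: input=1 -> V=5
t=10: input=5 -> V=0 FIRE
t=11: input=3 -> V=15
t=12: input=3 -> V=0 FIRE
t=13: input=2 -> V=10

Answer: 7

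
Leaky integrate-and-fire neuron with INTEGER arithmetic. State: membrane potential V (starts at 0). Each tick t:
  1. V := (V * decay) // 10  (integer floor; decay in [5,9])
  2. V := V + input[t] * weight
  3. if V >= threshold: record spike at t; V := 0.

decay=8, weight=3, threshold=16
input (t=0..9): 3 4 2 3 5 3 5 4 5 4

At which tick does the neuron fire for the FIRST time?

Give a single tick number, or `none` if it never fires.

Answer: 1

Derivation:
t=0: input=3 -> V=9
t=1: input=4 -> V=0 FIRE
t=2: input=2 -> V=6
t=3: input=3 -> V=13
t=4: input=5 -> V=0 FIRE
t=5: input=3 -> V=9
t=6: input=5 -> V=0 FIRE
t=7: input=4 -> V=12
t=8: input=5 -> V=0 FIRE
t=9: input=4 -> V=12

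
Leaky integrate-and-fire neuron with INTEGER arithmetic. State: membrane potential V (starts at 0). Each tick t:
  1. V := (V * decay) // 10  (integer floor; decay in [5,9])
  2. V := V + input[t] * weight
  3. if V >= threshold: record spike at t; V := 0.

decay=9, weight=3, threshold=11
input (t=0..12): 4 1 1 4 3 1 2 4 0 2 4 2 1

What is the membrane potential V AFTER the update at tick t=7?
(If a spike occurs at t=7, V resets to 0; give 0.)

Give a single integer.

Answer: 0

Derivation:
t=0: input=4 -> V=0 FIRE
t=1: input=1 -> V=3
t=2: input=1 -> V=5
t=3: input=4 -> V=0 FIRE
t=4: input=3 -> V=9
t=5: input=1 -> V=0 FIRE
t=6: input=2 -> V=6
t=7: input=4 -> V=0 FIRE
t=8: input=0 -> V=0
t=9: input=2 -> V=6
t=10: input=4 -> V=0 FIRE
t=11: input=2 -> V=6
t=12: input=1 -> V=8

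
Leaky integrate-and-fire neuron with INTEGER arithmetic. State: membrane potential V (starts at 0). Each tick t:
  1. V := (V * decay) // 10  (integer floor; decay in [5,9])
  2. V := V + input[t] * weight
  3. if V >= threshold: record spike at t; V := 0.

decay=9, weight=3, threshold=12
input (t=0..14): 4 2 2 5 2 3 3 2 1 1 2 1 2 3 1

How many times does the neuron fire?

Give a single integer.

Answer: 6

Derivation:
t=0: input=4 -> V=0 FIRE
t=1: input=2 -> V=6
t=2: input=2 -> V=11
t=3: input=5 -> V=0 FIRE
t=4: input=2 -> V=6
t=5: input=3 -> V=0 FIRE
t=6: input=3 -> V=9
t=7: input=2 -> V=0 FIRE
t=8: input=1 -> V=3
t=9: input=1 -> V=5
t=10: input=2 -> V=10
t=11: input=1 -> V=0 FIRE
t=12: input=2 -> V=6
t=13: input=3 -> V=0 FIRE
t=14: input=1 -> V=3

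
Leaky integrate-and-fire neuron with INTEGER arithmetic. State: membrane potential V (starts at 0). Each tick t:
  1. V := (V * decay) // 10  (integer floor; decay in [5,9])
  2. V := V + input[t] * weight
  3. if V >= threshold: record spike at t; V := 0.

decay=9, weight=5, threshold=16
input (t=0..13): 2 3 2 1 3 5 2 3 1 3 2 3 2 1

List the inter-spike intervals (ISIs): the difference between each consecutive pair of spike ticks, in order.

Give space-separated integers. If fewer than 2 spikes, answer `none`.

t=0: input=2 -> V=10
t=1: input=3 -> V=0 FIRE
t=2: input=2 -> V=10
t=3: input=1 -> V=14
t=4: input=3 -> V=0 FIRE
t=5: input=5 -> V=0 FIRE
t=6: input=2 -> V=10
t=7: input=3 -> V=0 FIRE
t=8: input=1 -> V=5
t=9: input=3 -> V=0 FIRE
t=10: input=2 -> V=10
t=11: input=3 -> V=0 FIRE
t=12: input=2 -> V=10
t=13: input=1 -> V=14

Answer: 3 1 2 2 2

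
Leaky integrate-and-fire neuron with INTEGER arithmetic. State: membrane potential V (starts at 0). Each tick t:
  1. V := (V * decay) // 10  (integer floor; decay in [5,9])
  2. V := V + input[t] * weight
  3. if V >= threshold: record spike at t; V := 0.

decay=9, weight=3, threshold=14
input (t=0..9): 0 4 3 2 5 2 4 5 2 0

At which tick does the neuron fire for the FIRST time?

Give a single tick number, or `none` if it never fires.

t=0: input=0 -> V=0
t=1: input=4 -> V=12
t=2: input=3 -> V=0 FIRE
t=3: input=2 -> V=6
t=4: input=5 -> V=0 FIRE
t=5: input=2 -> V=6
t=6: input=4 -> V=0 FIRE
t=7: input=5 -> V=0 FIRE
t=8: input=2 -> V=6
t=9: input=0 -> V=5

Answer: 2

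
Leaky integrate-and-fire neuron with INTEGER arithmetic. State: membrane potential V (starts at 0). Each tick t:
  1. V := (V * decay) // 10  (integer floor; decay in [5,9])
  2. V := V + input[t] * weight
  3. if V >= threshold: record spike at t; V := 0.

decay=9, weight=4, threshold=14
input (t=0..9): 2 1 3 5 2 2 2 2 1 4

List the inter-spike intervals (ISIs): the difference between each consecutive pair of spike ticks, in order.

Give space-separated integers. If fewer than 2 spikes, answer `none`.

Answer: 1 2 2 2

Derivation:
t=0: input=2 -> V=8
t=1: input=1 -> V=11
t=2: input=3 -> V=0 FIRE
t=3: input=5 -> V=0 FIRE
t=4: input=2 -> V=8
t=5: input=2 -> V=0 FIRE
t=6: input=2 -> V=8
t=7: input=2 -> V=0 FIRE
t=8: input=1 -> V=4
t=9: input=4 -> V=0 FIRE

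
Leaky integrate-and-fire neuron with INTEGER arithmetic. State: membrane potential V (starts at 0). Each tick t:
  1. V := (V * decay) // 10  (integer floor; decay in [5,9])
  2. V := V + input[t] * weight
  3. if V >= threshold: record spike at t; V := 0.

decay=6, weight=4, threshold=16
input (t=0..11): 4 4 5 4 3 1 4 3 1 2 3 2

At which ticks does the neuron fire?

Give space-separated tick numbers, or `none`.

t=0: input=4 -> V=0 FIRE
t=1: input=4 -> V=0 FIRE
t=2: input=5 -> V=0 FIRE
t=3: input=4 -> V=0 FIRE
t=4: input=3 -> V=12
t=5: input=1 -> V=11
t=6: input=4 -> V=0 FIRE
t=7: input=3 -> V=12
t=8: input=1 -> V=11
t=9: input=2 -> V=14
t=10: input=3 -> V=0 FIRE
t=11: input=2 -> V=8

Answer: 0 1 2 3 6 10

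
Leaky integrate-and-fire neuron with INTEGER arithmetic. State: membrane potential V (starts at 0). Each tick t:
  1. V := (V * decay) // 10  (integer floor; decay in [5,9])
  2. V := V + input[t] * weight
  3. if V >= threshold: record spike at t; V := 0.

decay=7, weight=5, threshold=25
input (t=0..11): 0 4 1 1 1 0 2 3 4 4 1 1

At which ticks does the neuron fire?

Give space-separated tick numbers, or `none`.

Answer: 7 9

Derivation:
t=0: input=0 -> V=0
t=1: input=4 -> V=20
t=2: input=1 -> V=19
t=3: input=1 -> V=18
t=4: input=1 -> V=17
t=5: input=0 -> V=11
t=6: input=2 -> V=17
t=7: input=3 -> V=0 FIRE
t=8: input=4 -> V=20
t=9: input=4 -> V=0 FIRE
t=10: input=1 -> V=5
t=11: input=1 -> V=8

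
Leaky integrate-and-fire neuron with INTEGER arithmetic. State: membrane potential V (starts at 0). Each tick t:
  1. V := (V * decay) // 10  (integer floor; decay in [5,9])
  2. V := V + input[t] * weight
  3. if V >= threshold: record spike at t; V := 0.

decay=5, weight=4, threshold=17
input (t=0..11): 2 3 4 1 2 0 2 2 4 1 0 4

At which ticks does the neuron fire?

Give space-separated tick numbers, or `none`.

Answer: 2 8 11

Derivation:
t=0: input=2 -> V=8
t=1: input=3 -> V=16
t=2: input=4 -> V=0 FIRE
t=3: input=1 -> V=4
t=4: input=2 -> V=10
t=5: input=0 -> V=5
t=6: input=2 -> V=10
t=7: input=2 -> V=13
t=8: input=4 -> V=0 FIRE
t=9: input=1 -> V=4
t=10: input=0 -> V=2
t=11: input=4 -> V=0 FIRE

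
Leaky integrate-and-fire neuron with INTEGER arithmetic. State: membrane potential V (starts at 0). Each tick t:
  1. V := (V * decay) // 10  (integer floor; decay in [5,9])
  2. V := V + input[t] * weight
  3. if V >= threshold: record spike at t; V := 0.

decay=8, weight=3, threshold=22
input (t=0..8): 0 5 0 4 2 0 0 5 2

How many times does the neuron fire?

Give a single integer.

t=0: input=0 -> V=0
t=1: input=5 -> V=15
t=2: input=0 -> V=12
t=3: input=4 -> V=21
t=4: input=2 -> V=0 FIRE
t=5: input=0 -> V=0
t=6: input=0 -> V=0
t=7: input=5 -> V=15
t=8: input=2 -> V=18

Answer: 1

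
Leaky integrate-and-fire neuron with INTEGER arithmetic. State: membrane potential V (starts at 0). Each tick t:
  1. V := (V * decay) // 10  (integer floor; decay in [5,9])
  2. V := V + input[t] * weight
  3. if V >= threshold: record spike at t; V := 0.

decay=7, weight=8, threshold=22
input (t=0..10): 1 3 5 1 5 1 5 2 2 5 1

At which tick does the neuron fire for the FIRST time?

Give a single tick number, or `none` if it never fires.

t=0: input=1 -> V=8
t=1: input=3 -> V=0 FIRE
t=2: input=5 -> V=0 FIRE
t=3: input=1 -> V=8
t=4: input=5 -> V=0 FIRE
t=5: input=1 -> V=8
t=6: input=5 -> V=0 FIRE
t=7: input=2 -> V=16
t=8: input=2 -> V=0 FIRE
t=9: input=5 -> V=0 FIRE
t=10: input=1 -> V=8

Answer: 1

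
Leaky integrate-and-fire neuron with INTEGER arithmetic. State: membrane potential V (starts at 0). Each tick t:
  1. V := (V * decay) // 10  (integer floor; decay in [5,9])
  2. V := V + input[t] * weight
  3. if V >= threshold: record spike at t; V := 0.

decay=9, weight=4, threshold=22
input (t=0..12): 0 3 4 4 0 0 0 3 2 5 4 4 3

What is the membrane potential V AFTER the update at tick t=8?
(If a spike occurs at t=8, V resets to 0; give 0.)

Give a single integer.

t=0: input=0 -> V=0
t=1: input=3 -> V=12
t=2: input=4 -> V=0 FIRE
t=3: input=4 -> V=16
t=4: input=0 -> V=14
t=5: input=0 -> V=12
t=6: input=0 -> V=10
t=7: input=3 -> V=21
t=8: input=2 -> V=0 FIRE
t=9: input=5 -> V=20
t=10: input=4 -> V=0 FIRE
t=11: input=4 -> V=16
t=12: input=3 -> V=0 FIRE

Answer: 0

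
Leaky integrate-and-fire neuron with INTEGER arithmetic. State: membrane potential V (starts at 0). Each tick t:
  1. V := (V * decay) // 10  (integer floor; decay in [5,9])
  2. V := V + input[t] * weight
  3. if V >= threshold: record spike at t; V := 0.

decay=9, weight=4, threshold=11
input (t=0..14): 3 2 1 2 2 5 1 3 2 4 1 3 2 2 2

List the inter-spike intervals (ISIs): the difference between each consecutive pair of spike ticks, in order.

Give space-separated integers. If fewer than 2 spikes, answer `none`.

t=0: input=3 -> V=0 FIRE
t=1: input=2 -> V=8
t=2: input=1 -> V=0 FIRE
t=3: input=2 -> V=8
t=4: input=2 -> V=0 FIRE
t=5: input=5 -> V=0 FIRE
t=6: input=1 -> V=4
t=7: input=3 -> V=0 FIRE
t=8: input=2 -> V=8
t=9: input=4 -> V=0 FIRE
t=10: input=1 -> V=4
t=11: input=3 -> V=0 FIRE
t=12: input=2 -> V=8
t=13: input=2 -> V=0 FIRE
t=14: input=2 -> V=8

Answer: 2 2 1 2 2 2 2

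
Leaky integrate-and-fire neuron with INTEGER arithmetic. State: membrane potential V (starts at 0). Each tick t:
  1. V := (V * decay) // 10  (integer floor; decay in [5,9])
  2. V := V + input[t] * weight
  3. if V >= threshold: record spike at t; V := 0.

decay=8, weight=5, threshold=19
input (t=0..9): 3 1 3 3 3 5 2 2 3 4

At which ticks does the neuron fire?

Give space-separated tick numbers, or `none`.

Answer: 2 4 5 8 9

Derivation:
t=0: input=3 -> V=15
t=1: input=1 -> V=17
t=2: input=3 -> V=0 FIRE
t=3: input=3 -> V=15
t=4: input=3 -> V=0 FIRE
t=5: input=5 -> V=0 FIRE
t=6: input=2 -> V=10
t=7: input=2 -> V=18
t=8: input=3 -> V=0 FIRE
t=9: input=4 -> V=0 FIRE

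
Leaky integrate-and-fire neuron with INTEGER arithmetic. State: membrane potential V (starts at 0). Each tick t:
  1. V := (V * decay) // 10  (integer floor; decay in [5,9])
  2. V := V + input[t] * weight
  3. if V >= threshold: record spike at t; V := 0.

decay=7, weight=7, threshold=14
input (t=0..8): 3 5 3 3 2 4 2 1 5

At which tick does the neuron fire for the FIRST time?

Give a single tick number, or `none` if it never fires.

t=0: input=3 -> V=0 FIRE
t=1: input=5 -> V=0 FIRE
t=2: input=3 -> V=0 FIRE
t=3: input=3 -> V=0 FIRE
t=4: input=2 -> V=0 FIRE
t=5: input=4 -> V=0 FIRE
t=6: input=2 -> V=0 FIRE
t=7: input=1 -> V=7
t=8: input=5 -> V=0 FIRE

Answer: 0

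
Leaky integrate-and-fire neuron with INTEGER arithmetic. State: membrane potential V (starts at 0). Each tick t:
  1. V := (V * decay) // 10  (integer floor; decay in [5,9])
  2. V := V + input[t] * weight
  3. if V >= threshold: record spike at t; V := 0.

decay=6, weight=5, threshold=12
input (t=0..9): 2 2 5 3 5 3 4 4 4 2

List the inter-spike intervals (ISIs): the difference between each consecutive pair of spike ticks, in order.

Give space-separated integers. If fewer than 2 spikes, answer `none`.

Answer: 1 1 1 1 1 1 1

Derivation:
t=0: input=2 -> V=10
t=1: input=2 -> V=0 FIRE
t=2: input=5 -> V=0 FIRE
t=3: input=3 -> V=0 FIRE
t=4: input=5 -> V=0 FIRE
t=5: input=3 -> V=0 FIRE
t=6: input=4 -> V=0 FIRE
t=7: input=4 -> V=0 FIRE
t=8: input=4 -> V=0 FIRE
t=9: input=2 -> V=10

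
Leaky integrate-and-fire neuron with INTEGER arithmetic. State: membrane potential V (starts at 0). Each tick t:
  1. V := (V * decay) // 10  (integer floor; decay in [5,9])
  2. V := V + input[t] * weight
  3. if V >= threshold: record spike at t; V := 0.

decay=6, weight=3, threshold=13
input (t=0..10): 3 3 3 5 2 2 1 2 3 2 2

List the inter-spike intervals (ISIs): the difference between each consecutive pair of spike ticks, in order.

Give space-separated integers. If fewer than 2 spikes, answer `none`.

Answer: 2 5

Derivation:
t=0: input=3 -> V=9
t=1: input=3 -> V=0 FIRE
t=2: input=3 -> V=9
t=3: input=5 -> V=0 FIRE
t=4: input=2 -> V=6
t=5: input=2 -> V=9
t=6: input=1 -> V=8
t=7: input=2 -> V=10
t=8: input=3 -> V=0 FIRE
t=9: input=2 -> V=6
t=10: input=2 -> V=9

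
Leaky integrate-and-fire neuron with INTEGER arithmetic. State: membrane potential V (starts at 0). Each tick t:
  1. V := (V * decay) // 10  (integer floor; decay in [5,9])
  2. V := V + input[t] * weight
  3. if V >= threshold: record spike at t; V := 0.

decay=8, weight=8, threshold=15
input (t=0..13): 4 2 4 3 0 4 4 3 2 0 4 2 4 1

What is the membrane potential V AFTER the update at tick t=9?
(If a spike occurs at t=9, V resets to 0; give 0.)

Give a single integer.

t=0: input=4 -> V=0 FIRE
t=1: input=2 -> V=0 FIRE
t=2: input=4 -> V=0 FIRE
t=3: input=3 -> V=0 FIRE
t=4: input=0 -> V=0
t=5: input=4 -> V=0 FIRE
t=6: input=4 -> V=0 FIRE
t=7: input=3 -> V=0 FIRE
t=8: input=2 -> V=0 FIRE
t=9: input=0 -> V=0
t=10: input=4 -> V=0 FIRE
t=11: input=2 -> V=0 FIRE
t=12: input=4 -> V=0 FIRE
t=13: input=1 -> V=8

Answer: 0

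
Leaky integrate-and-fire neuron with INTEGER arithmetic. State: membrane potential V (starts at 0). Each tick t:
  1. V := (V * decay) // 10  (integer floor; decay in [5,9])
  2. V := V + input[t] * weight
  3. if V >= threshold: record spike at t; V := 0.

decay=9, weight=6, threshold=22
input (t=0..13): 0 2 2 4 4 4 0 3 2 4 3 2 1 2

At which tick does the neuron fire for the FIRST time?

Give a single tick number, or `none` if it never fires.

t=0: input=0 -> V=0
t=1: input=2 -> V=12
t=2: input=2 -> V=0 FIRE
t=3: input=4 -> V=0 FIRE
t=4: input=4 -> V=0 FIRE
t=5: input=4 -> V=0 FIRE
t=6: input=0 -> V=0
t=7: input=3 -> V=18
t=8: input=2 -> V=0 FIRE
t=9: input=4 -> V=0 FIRE
t=10: input=3 -> V=18
t=11: input=2 -> V=0 FIRE
t=12: input=1 -> V=6
t=13: input=2 -> V=17

Answer: 2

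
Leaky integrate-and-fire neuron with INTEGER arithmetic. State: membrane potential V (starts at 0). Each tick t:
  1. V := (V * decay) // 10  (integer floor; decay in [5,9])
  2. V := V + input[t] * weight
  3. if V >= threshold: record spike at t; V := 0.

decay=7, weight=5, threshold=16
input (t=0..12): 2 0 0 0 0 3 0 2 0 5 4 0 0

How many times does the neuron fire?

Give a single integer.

Answer: 3

Derivation:
t=0: input=2 -> V=10
t=1: input=0 -> V=7
t=2: input=0 -> V=4
t=3: input=0 -> V=2
t=4: input=0 -> V=1
t=5: input=3 -> V=15
t=6: input=0 -> V=10
t=7: input=2 -> V=0 FIRE
t=8: input=0 -> V=0
t=9: input=5 -> V=0 FIRE
t=10: input=4 -> V=0 FIRE
t=11: input=0 -> V=0
t=12: input=0 -> V=0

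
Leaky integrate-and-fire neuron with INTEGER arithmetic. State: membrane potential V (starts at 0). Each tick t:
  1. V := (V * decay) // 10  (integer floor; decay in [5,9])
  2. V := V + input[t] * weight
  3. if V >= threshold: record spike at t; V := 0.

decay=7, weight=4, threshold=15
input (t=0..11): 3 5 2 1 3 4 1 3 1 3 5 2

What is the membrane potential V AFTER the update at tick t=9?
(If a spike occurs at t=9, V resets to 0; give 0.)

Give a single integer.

t=0: input=3 -> V=12
t=1: input=5 -> V=0 FIRE
t=2: input=2 -> V=8
t=3: input=1 -> V=9
t=4: input=3 -> V=0 FIRE
t=5: input=4 -> V=0 FIRE
t=6: input=1 -> V=4
t=7: input=3 -> V=14
t=8: input=1 -> V=13
t=9: input=3 -> V=0 FIRE
t=10: input=5 -> V=0 FIRE
t=11: input=2 -> V=8

Answer: 0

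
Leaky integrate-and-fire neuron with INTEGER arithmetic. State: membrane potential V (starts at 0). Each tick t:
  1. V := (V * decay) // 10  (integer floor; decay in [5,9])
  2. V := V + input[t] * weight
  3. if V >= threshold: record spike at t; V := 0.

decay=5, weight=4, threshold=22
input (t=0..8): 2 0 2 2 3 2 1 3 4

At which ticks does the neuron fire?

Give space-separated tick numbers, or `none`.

t=0: input=2 -> V=8
t=1: input=0 -> V=4
t=2: input=2 -> V=10
t=3: input=2 -> V=13
t=4: input=3 -> V=18
t=5: input=2 -> V=17
t=6: input=1 -> V=12
t=7: input=3 -> V=18
t=8: input=4 -> V=0 FIRE

Answer: 8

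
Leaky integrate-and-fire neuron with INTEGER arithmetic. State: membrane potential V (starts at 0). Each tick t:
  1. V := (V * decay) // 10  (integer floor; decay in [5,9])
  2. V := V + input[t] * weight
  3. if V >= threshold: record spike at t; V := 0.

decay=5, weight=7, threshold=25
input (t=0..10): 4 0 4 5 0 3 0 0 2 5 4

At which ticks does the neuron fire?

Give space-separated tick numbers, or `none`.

Answer: 0 2 3 9 10

Derivation:
t=0: input=4 -> V=0 FIRE
t=1: input=0 -> V=0
t=2: input=4 -> V=0 FIRE
t=3: input=5 -> V=0 FIRE
t=4: input=0 -> V=0
t=5: input=3 -> V=21
t=6: input=0 -> V=10
t=7: input=0 -> V=5
t=8: input=2 -> V=16
t=9: input=5 -> V=0 FIRE
t=10: input=4 -> V=0 FIRE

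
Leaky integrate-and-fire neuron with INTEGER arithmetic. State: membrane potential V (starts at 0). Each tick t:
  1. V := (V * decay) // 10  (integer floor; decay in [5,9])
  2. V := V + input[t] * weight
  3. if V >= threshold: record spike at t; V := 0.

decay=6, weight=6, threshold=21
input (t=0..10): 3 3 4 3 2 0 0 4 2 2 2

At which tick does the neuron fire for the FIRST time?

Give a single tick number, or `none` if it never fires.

t=0: input=3 -> V=18
t=1: input=3 -> V=0 FIRE
t=2: input=4 -> V=0 FIRE
t=3: input=3 -> V=18
t=4: input=2 -> V=0 FIRE
t=5: input=0 -> V=0
t=6: input=0 -> V=0
t=7: input=4 -> V=0 FIRE
t=8: input=2 -> V=12
t=9: input=2 -> V=19
t=10: input=2 -> V=0 FIRE

Answer: 1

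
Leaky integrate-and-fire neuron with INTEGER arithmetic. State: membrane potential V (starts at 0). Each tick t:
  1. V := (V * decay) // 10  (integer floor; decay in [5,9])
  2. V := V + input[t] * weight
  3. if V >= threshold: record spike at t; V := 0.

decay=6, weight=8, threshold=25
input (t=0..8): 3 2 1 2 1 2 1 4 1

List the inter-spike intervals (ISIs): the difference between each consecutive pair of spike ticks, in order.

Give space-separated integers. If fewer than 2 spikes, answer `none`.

t=0: input=3 -> V=24
t=1: input=2 -> V=0 FIRE
t=2: input=1 -> V=8
t=3: input=2 -> V=20
t=4: input=1 -> V=20
t=5: input=2 -> V=0 FIRE
t=6: input=1 -> V=8
t=7: input=4 -> V=0 FIRE
t=8: input=1 -> V=8

Answer: 4 2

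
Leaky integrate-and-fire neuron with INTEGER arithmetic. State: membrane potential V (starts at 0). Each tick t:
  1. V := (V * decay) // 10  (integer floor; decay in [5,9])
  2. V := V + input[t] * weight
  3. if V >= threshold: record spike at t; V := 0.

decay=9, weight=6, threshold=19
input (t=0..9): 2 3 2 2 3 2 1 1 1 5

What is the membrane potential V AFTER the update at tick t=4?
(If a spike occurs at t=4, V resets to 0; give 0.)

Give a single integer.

t=0: input=2 -> V=12
t=1: input=3 -> V=0 FIRE
t=2: input=2 -> V=12
t=3: input=2 -> V=0 FIRE
t=4: input=3 -> V=18
t=5: input=2 -> V=0 FIRE
t=6: input=1 -> V=6
t=7: input=1 -> V=11
t=8: input=1 -> V=15
t=9: input=5 -> V=0 FIRE

Answer: 18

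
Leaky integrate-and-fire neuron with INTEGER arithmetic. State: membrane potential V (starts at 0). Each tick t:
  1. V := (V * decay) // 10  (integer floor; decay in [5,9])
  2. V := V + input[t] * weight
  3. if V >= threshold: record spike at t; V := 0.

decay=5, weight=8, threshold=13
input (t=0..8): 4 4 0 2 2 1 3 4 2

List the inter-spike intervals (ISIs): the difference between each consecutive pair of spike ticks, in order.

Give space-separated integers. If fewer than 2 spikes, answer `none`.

t=0: input=4 -> V=0 FIRE
t=1: input=4 -> V=0 FIRE
t=2: input=0 -> V=0
t=3: input=2 -> V=0 FIRE
t=4: input=2 -> V=0 FIRE
t=5: input=1 -> V=8
t=6: input=3 -> V=0 FIRE
t=7: input=4 -> V=0 FIRE
t=8: input=2 -> V=0 FIRE

Answer: 1 2 1 2 1 1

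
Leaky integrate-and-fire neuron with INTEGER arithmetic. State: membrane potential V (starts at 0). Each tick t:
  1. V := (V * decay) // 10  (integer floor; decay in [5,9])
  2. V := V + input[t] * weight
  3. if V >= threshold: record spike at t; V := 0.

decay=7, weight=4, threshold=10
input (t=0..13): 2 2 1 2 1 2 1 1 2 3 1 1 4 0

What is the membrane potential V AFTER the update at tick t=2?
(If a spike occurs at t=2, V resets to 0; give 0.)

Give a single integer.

Answer: 4

Derivation:
t=0: input=2 -> V=8
t=1: input=2 -> V=0 FIRE
t=2: input=1 -> V=4
t=3: input=2 -> V=0 FIRE
t=4: input=1 -> V=4
t=5: input=2 -> V=0 FIRE
t=6: input=1 -> V=4
t=7: input=1 -> V=6
t=8: input=2 -> V=0 FIRE
t=9: input=3 -> V=0 FIRE
t=10: input=1 -> V=4
t=11: input=1 -> V=6
t=12: input=4 -> V=0 FIRE
t=13: input=0 -> V=0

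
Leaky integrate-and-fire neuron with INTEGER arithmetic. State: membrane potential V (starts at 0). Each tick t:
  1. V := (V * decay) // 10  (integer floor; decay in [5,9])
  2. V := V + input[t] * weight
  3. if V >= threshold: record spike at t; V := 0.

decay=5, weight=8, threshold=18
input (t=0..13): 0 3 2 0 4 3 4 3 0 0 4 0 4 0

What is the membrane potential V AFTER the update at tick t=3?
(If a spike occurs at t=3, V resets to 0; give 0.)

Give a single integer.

Answer: 8

Derivation:
t=0: input=0 -> V=0
t=1: input=3 -> V=0 FIRE
t=2: input=2 -> V=16
t=3: input=0 -> V=8
t=4: input=4 -> V=0 FIRE
t=5: input=3 -> V=0 FIRE
t=6: input=4 -> V=0 FIRE
t=7: input=3 -> V=0 FIRE
t=8: input=0 -> V=0
t=9: input=0 -> V=0
t=10: input=4 -> V=0 FIRE
t=11: input=0 -> V=0
t=12: input=4 -> V=0 FIRE
t=13: input=0 -> V=0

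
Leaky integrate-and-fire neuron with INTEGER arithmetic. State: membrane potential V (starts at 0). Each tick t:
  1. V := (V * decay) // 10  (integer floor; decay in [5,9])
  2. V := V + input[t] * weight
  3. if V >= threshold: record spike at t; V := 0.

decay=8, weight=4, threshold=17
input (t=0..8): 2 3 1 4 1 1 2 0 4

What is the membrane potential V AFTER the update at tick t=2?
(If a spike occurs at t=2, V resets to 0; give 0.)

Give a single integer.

t=0: input=2 -> V=8
t=1: input=3 -> V=0 FIRE
t=2: input=1 -> V=4
t=3: input=4 -> V=0 FIRE
t=4: input=1 -> V=4
t=5: input=1 -> V=7
t=6: input=2 -> V=13
t=7: input=0 -> V=10
t=8: input=4 -> V=0 FIRE

Answer: 4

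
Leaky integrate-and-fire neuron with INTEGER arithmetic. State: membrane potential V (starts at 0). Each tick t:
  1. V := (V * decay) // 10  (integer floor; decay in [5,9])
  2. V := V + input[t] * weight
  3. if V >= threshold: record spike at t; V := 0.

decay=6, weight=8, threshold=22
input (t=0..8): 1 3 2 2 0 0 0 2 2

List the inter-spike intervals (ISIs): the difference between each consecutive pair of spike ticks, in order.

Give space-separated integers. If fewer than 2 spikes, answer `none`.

t=0: input=1 -> V=8
t=1: input=3 -> V=0 FIRE
t=2: input=2 -> V=16
t=3: input=2 -> V=0 FIRE
t=4: input=0 -> V=0
t=5: input=0 -> V=0
t=6: input=0 -> V=0
t=7: input=2 -> V=16
t=8: input=2 -> V=0 FIRE

Answer: 2 5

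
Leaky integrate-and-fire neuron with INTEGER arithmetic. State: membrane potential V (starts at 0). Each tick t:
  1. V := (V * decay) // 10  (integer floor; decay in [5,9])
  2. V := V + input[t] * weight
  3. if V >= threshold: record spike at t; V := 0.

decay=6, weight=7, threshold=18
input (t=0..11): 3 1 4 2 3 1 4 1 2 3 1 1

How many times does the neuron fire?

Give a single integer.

Answer: 6

Derivation:
t=0: input=3 -> V=0 FIRE
t=1: input=1 -> V=7
t=2: input=4 -> V=0 FIRE
t=3: input=2 -> V=14
t=4: input=3 -> V=0 FIRE
t=5: input=1 -> V=7
t=6: input=4 -> V=0 FIRE
t=7: input=1 -> V=7
t=8: input=2 -> V=0 FIRE
t=9: input=3 -> V=0 FIRE
t=10: input=1 -> V=7
t=11: input=1 -> V=11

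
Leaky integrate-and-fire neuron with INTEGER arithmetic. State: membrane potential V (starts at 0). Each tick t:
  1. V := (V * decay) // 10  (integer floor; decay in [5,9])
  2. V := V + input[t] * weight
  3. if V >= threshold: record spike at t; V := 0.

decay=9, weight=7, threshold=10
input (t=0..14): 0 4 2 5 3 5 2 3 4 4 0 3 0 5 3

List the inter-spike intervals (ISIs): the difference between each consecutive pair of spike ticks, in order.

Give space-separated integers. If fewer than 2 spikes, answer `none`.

t=0: input=0 -> V=0
t=1: input=4 -> V=0 FIRE
t=2: input=2 -> V=0 FIRE
t=3: input=5 -> V=0 FIRE
t=4: input=3 -> V=0 FIRE
t=5: input=5 -> V=0 FIRE
t=6: input=2 -> V=0 FIRE
t=7: input=3 -> V=0 FIRE
t=8: input=4 -> V=0 FIRE
t=9: input=4 -> V=0 FIRE
t=10: input=0 -> V=0
t=11: input=3 -> V=0 FIRE
t=12: input=0 -> V=0
t=13: input=5 -> V=0 FIRE
t=14: input=3 -> V=0 FIRE

Answer: 1 1 1 1 1 1 1 1 2 2 1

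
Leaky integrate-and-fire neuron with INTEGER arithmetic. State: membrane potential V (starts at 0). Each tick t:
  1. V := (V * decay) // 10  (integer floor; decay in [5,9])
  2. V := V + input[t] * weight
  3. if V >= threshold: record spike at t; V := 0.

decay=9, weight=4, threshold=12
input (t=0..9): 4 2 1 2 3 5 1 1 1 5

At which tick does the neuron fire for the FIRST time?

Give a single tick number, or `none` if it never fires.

t=0: input=4 -> V=0 FIRE
t=1: input=2 -> V=8
t=2: input=1 -> V=11
t=3: input=2 -> V=0 FIRE
t=4: input=3 -> V=0 FIRE
t=5: input=5 -> V=0 FIRE
t=6: input=1 -> V=4
t=7: input=1 -> V=7
t=8: input=1 -> V=10
t=9: input=5 -> V=0 FIRE

Answer: 0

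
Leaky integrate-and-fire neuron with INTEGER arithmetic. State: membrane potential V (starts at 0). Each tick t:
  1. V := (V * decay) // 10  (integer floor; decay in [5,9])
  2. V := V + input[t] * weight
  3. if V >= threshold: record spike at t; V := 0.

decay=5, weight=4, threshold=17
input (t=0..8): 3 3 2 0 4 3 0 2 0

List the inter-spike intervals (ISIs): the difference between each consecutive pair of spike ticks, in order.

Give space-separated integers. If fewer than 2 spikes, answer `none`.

t=0: input=3 -> V=12
t=1: input=3 -> V=0 FIRE
t=2: input=2 -> V=8
t=3: input=0 -> V=4
t=4: input=4 -> V=0 FIRE
t=5: input=3 -> V=12
t=6: input=0 -> V=6
t=7: input=2 -> V=11
t=8: input=0 -> V=5

Answer: 3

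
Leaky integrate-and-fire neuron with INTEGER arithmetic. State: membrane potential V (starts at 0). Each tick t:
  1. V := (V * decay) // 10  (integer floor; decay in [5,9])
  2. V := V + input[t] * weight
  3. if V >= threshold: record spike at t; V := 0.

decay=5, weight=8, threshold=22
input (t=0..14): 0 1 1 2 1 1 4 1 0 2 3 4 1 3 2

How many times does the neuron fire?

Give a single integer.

Answer: 5

Derivation:
t=0: input=0 -> V=0
t=1: input=1 -> V=8
t=2: input=1 -> V=12
t=3: input=2 -> V=0 FIRE
t=4: input=1 -> V=8
t=5: input=1 -> V=12
t=6: input=4 -> V=0 FIRE
t=7: input=1 -> V=8
t=8: input=0 -> V=4
t=9: input=2 -> V=18
t=10: input=3 -> V=0 FIRE
t=11: input=4 -> V=0 FIRE
t=12: input=1 -> V=8
t=13: input=3 -> V=0 FIRE
t=14: input=2 -> V=16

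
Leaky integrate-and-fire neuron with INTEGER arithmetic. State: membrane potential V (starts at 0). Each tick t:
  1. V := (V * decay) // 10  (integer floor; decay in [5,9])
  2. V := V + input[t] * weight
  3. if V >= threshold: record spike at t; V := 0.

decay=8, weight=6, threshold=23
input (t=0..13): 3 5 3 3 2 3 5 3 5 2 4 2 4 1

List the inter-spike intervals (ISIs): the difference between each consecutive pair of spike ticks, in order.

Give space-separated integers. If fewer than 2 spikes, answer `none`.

Answer: 2 2 1 2 2 2

Derivation:
t=0: input=3 -> V=18
t=1: input=5 -> V=0 FIRE
t=2: input=3 -> V=18
t=3: input=3 -> V=0 FIRE
t=4: input=2 -> V=12
t=5: input=3 -> V=0 FIRE
t=6: input=5 -> V=0 FIRE
t=7: input=3 -> V=18
t=8: input=5 -> V=0 FIRE
t=9: input=2 -> V=12
t=10: input=4 -> V=0 FIRE
t=11: input=2 -> V=12
t=12: input=4 -> V=0 FIRE
t=13: input=1 -> V=6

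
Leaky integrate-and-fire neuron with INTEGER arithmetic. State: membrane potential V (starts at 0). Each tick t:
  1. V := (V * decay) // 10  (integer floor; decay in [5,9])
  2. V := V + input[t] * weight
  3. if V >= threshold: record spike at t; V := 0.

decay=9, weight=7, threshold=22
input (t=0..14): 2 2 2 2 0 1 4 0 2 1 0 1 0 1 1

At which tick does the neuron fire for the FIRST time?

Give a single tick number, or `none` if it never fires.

Answer: 1

Derivation:
t=0: input=2 -> V=14
t=1: input=2 -> V=0 FIRE
t=2: input=2 -> V=14
t=3: input=2 -> V=0 FIRE
t=4: input=0 -> V=0
t=5: input=1 -> V=7
t=6: input=4 -> V=0 FIRE
t=7: input=0 -> V=0
t=8: input=2 -> V=14
t=9: input=1 -> V=19
t=10: input=0 -> V=17
t=11: input=1 -> V=0 FIRE
t=12: input=0 -> V=0
t=13: input=1 -> V=7
t=14: input=1 -> V=13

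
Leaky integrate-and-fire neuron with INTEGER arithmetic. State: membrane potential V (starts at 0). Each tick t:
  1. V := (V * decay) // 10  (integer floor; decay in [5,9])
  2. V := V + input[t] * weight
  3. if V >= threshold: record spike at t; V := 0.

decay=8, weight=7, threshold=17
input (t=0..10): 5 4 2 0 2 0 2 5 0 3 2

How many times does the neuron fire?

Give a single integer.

Answer: 5

Derivation:
t=0: input=5 -> V=0 FIRE
t=1: input=4 -> V=0 FIRE
t=2: input=2 -> V=14
t=3: input=0 -> V=11
t=4: input=2 -> V=0 FIRE
t=5: input=0 -> V=0
t=6: input=2 -> V=14
t=7: input=5 -> V=0 FIRE
t=8: input=0 -> V=0
t=9: input=3 -> V=0 FIRE
t=10: input=2 -> V=14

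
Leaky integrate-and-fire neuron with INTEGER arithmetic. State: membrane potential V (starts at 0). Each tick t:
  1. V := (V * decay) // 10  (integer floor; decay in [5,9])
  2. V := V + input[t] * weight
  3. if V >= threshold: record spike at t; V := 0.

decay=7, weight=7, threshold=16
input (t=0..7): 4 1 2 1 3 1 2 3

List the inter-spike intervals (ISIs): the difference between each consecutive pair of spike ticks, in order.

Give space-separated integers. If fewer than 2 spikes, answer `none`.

Answer: 2 2 2 1

Derivation:
t=0: input=4 -> V=0 FIRE
t=1: input=1 -> V=7
t=2: input=2 -> V=0 FIRE
t=3: input=1 -> V=7
t=4: input=3 -> V=0 FIRE
t=5: input=1 -> V=7
t=6: input=2 -> V=0 FIRE
t=7: input=3 -> V=0 FIRE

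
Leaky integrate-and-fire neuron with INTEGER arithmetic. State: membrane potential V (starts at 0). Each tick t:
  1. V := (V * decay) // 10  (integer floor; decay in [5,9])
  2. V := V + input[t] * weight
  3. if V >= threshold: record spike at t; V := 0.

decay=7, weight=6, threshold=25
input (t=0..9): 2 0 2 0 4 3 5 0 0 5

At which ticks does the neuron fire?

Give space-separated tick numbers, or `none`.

t=0: input=2 -> V=12
t=1: input=0 -> V=8
t=2: input=2 -> V=17
t=3: input=0 -> V=11
t=4: input=4 -> V=0 FIRE
t=5: input=3 -> V=18
t=6: input=5 -> V=0 FIRE
t=7: input=0 -> V=0
t=8: input=0 -> V=0
t=9: input=5 -> V=0 FIRE

Answer: 4 6 9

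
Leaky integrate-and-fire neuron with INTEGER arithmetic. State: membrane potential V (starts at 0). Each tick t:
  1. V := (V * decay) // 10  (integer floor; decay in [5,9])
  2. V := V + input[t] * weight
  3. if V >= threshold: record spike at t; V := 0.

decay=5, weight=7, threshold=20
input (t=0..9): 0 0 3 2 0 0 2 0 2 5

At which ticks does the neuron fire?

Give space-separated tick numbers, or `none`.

Answer: 2 9

Derivation:
t=0: input=0 -> V=0
t=1: input=0 -> V=0
t=2: input=3 -> V=0 FIRE
t=3: input=2 -> V=14
t=4: input=0 -> V=7
t=5: input=0 -> V=3
t=6: input=2 -> V=15
t=7: input=0 -> V=7
t=8: input=2 -> V=17
t=9: input=5 -> V=0 FIRE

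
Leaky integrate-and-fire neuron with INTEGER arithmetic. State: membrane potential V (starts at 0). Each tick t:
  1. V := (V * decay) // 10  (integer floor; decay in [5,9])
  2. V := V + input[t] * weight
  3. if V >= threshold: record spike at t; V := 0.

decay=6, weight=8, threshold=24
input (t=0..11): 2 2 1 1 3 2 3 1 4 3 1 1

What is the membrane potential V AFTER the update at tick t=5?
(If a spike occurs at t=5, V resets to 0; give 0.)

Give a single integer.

Answer: 16

Derivation:
t=0: input=2 -> V=16
t=1: input=2 -> V=0 FIRE
t=2: input=1 -> V=8
t=3: input=1 -> V=12
t=4: input=3 -> V=0 FIRE
t=5: input=2 -> V=16
t=6: input=3 -> V=0 FIRE
t=7: input=1 -> V=8
t=8: input=4 -> V=0 FIRE
t=9: input=3 -> V=0 FIRE
t=10: input=1 -> V=8
t=11: input=1 -> V=12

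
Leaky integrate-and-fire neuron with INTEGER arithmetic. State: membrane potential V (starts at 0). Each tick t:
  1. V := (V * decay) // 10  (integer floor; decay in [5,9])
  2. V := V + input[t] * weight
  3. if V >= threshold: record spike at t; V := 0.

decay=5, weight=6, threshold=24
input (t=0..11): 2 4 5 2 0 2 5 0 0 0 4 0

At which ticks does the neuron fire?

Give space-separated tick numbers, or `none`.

t=0: input=2 -> V=12
t=1: input=4 -> V=0 FIRE
t=2: input=5 -> V=0 FIRE
t=3: input=2 -> V=12
t=4: input=0 -> V=6
t=5: input=2 -> V=15
t=6: input=5 -> V=0 FIRE
t=7: input=0 -> V=0
t=8: input=0 -> V=0
t=9: input=0 -> V=0
t=10: input=4 -> V=0 FIRE
t=11: input=0 -> V=0

Answer: 1 2 6 10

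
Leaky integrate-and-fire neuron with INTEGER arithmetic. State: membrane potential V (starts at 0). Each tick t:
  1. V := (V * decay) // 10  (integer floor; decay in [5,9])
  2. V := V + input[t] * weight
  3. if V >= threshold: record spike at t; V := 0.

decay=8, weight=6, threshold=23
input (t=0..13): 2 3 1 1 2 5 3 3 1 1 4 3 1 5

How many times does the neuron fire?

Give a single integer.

Answer: 5

Derivation:
t=0: input=2 -> V=12
t=1: input=3 -> V=0 FIRE
t=2: input=1 -> V=6
t=3: input=1 -> V=10
t=4: input=2 -> V=20
t=5: input=5 -> V=0 FIRE
t=6: input=3 -> V=18
t=7: input=3 -> V=0 FIRE
t=8: input=1 -> V=6
t=9: input=1 -> V=10
t=10: input=4 -> V=0 FIRE
t=11: input=3 -> V=18
t=12: input=1 -> V=20
t=13: input=5 -> V=0 FIRE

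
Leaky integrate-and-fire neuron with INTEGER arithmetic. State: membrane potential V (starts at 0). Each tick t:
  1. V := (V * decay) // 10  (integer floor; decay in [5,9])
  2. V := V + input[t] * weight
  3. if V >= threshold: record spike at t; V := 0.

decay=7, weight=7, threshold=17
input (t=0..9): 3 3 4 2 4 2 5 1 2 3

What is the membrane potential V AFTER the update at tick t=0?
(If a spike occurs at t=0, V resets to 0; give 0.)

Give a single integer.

Answer: 0

Derivation:
t=0: input=3 -> V=0 FIRE
t=1: input=3 -> V=0 FIRE
t=2: input=4 -> V=0 FIRE
t=3: input=2 -> V=14
t=4: input=4 -> V=0 FIRE
t=5: input=2 -> V=14
t=6: input=5 -> V=0 FIRE
t=7: input=1 -> V=7
t=8: input=2 -> V=0 FIRE
t=9: input=3 -> V=0 FIRE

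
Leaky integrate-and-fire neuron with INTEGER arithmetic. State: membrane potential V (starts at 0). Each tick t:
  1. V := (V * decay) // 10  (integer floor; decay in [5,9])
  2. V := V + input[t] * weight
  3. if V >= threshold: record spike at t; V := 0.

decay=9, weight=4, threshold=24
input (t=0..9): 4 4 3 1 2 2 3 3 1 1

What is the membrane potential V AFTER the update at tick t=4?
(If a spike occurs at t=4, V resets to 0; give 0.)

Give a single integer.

Answer: 20

Derivation:
t=0: input=4 -> V=16
t=1: input=4 -> V=0 FIRE
t=2: input=3 -> V=12
t=3: input=1 -> V=14
t=4: input=2 -> V=20
t=5: input=2 -> V=0 FIRE
t=6: input=3 -> V=12
t=7: input=3 -> V=22
t=8: input=1 -> V=23
t=9: input=1 -> V=0 FIRE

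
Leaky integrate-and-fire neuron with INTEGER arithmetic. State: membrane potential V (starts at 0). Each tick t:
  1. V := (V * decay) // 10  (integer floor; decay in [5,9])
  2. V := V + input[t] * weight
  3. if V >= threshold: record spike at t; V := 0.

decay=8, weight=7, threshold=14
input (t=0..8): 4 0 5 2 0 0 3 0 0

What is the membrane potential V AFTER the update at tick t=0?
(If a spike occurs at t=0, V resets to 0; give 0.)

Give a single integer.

Answer: 0

Derivation:
t=0: input=4 -> V=0 FIRE
t=1: input=0 -> V=0
t=2: input=5 -> V=0 FIRE
t=3: input=2 -> V=0 FIRE
t=4: input=0 -> V=0
t=5: input=0 -> V=0
t=6: input=3 -> V=0 FIRE
t=7: input=0 -> V=0
t=8: input=0 -> V=0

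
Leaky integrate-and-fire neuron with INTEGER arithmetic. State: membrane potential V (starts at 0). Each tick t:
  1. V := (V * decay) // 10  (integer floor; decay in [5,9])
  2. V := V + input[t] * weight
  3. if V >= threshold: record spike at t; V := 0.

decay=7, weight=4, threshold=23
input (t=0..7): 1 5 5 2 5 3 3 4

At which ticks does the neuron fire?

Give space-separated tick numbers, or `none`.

Answer: 2 4 7

Derivation:
t=0: input=1 -> V=4
t=1: input=5 -> V=22
t=2: input=5 -> V=0 FIRE
t=3: input=2 -> V=8
t=4: input=5 -> V=0 FIRE
t=5: input=3 -> V=12
t=6: input=3 -> V=20
t=7: input=4 -> V=0 FIRE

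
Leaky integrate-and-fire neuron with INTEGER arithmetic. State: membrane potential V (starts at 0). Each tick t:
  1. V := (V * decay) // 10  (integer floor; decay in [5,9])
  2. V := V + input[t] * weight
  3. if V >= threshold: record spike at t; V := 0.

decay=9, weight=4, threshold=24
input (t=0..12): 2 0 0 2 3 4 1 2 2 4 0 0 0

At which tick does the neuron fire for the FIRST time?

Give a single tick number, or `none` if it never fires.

t=0: input=2 -> V=8
t=1: input=0 -> V=7
t=2: input=0 -> V=6
t=3: input=2 -> V=13
t=4: input=3 -> V=23
t=5: input=4 -> V=0 FIRE
t=6: input=1 -> V=4
t=7: input=2 -> V=11
t=8: input=2 -> V=17
t=9: input=4 -> V=0 FIRE
t=10: input=0 -> V=0
t=11: input=0 -> V=0
t=12: input=0 -> V=0

Answer: 5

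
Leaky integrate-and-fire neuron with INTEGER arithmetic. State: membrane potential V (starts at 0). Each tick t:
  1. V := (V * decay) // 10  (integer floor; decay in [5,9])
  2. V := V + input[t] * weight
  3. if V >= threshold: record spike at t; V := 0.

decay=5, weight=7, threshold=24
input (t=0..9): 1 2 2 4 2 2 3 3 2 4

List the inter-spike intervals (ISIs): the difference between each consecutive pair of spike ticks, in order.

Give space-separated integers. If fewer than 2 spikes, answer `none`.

t=0: input=1 -> V=7
t=1: input=2 -> V=17
t=2: input=2 -> V=22
t=3: input=4 -> V=0 FIRE
t=4: input=2 -> V=14
t=5: input=2 -> V=21
t=6: input=3 -> V=0 FIRE
t=7: input=3 -> V=21
t=8: input=2 -> V=0 FIRE
t=9: input=4 -> V=0 FIRE

Answer: 3 2 1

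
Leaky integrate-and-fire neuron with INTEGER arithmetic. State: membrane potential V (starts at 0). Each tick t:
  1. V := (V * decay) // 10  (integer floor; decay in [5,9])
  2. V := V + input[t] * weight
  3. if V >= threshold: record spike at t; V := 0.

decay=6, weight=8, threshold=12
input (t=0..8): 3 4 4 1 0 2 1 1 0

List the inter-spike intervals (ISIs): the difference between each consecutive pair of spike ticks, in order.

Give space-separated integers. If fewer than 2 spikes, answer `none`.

t=0: input=3 -> V=0 FIRE
t=1: input=4 -> V=0 FIRE
t=2: input=4 -> V=0 FIRE
t=3: input=1 -> V=8
t=4: input=0 -> V=4
t=5: input=2 -> V=0 FIRE
t=6: input=1 -> V=8
t=7: input=1 -> V=0 FIRE
t=8: input=0 -> V=0

Answer: 1 1 3 2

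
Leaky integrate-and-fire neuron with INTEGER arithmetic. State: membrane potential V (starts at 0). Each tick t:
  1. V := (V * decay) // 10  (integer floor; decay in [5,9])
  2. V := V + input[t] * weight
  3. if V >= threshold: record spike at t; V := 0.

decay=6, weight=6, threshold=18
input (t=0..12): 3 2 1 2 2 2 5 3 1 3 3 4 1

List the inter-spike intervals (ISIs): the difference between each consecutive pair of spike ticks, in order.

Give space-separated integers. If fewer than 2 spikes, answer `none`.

Answer: 3 2 1 1 2 1 1

Derivation:
t=0: input=3 -> V=0 FIRE
t=1: input=2 -> V=12
t=2: input=1 -> V=13
t=3: input=2 -> V=0 FIRE
t=4: input=2 -> V=12
t=5: input=2 -> V=0 FIRE
t=6: input=5 -> V=0 FIRE
t=7: input=3 -> V=0 FIRE
t=8: input=1 -> V=6
t=9: input=3 -> V=0 FIRE
t=10: input=3 -> V=0 FIRE
t=11: input=4 -> V=0 FIRE
t=12: input=1 -> V=6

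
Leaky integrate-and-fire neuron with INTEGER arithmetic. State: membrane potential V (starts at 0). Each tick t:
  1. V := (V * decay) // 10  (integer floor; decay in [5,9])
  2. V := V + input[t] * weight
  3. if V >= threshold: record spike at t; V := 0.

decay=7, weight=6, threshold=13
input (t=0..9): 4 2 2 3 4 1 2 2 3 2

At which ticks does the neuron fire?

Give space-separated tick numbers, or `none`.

Answer: 0 2 3 4 6 8

Derivation:
t=0: input=4 -> V=0 FIRE
t=1: input=2 -> V=12
t=2: input=2 -> V=0 FIRE
t=3: input=3 -> V=0 FIRE
t=4: input=4 -> V=0 FIRE
t=5: input=1 -> V=6
t=6: input=2 -> V=0 FIRE
t=7: input=2 -> V=12
t=8: input=3 -> V=0 FIRE
t=9: input=2 -> V=12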